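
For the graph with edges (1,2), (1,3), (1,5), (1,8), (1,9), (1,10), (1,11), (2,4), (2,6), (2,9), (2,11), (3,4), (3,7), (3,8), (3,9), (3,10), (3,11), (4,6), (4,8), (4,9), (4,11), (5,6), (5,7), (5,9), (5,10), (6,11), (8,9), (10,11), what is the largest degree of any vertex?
7 (attained at vertices 1, 3)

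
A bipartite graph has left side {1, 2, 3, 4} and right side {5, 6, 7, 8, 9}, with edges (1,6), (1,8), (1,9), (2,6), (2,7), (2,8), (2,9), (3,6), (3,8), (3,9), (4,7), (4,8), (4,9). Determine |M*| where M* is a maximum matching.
4 (matching: (1,9), (2,8), (3,6), (4,7); upper bound min(|L|,|R|) = min(4,5) = 4)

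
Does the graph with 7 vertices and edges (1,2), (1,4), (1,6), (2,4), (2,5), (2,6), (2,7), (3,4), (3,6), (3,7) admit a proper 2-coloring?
No (odd cycle of length 3: 4 -> 1 -> 2 -> 4)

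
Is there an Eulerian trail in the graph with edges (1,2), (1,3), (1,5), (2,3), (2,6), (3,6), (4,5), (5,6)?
No (6 vertices have odd degree: {1, 2, 3, 4, 5, 6}; Eulerian path requires 0 or 2)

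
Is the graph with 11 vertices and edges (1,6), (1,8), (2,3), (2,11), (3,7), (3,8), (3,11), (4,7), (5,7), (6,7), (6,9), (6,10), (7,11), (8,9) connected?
Yes (BFS from 1 visits [1, 6, 8, 7, 9, 10, 3, 4, 5, 11, 2] — all 11 vertices reached)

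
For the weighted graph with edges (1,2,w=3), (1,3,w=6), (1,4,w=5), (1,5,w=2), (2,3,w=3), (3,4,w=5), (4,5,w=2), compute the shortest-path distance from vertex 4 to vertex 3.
5 (path: 4 -> 3; weights 5 = 5)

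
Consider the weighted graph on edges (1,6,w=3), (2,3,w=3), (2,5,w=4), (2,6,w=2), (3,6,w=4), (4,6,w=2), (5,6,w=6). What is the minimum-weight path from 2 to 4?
4 (path: 2 -> 6 -> 4; weights 2 + 2 = 4)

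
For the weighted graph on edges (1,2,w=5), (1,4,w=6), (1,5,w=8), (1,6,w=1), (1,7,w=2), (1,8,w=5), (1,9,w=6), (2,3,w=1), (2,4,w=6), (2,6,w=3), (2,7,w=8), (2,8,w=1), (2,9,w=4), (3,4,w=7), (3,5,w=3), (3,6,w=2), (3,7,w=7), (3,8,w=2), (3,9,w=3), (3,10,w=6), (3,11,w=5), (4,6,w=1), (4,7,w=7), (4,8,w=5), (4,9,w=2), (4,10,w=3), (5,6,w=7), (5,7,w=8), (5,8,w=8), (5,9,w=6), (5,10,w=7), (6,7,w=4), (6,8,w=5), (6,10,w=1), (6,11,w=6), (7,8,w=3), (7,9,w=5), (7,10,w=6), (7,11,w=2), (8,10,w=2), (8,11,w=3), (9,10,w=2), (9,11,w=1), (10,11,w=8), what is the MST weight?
15 (MST edges: (1,6,w=1), (1,7,w=2), (2,3,w=1), (2,8,w=1), (3,5,w=3), (3,6,w=2), (4,6,w=1), (4,9,w=2), (6,10,w=1), (9,11,w=1); sum of weights 1 + 2 + 1 + 1 + 3 + 2 + 1 + 2 + 1 + 1 = 15)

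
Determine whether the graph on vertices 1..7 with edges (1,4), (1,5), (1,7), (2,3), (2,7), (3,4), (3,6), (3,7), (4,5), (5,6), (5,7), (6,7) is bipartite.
No (odd cycle of length 3: 7 -> 1 -> 5 -> 7)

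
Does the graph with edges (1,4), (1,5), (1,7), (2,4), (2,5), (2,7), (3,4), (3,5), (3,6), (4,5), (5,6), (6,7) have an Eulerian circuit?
No (6 vertices have odd degree: {1, 2, 3, 5, 6, 7}; Eulerian circuit requires 0)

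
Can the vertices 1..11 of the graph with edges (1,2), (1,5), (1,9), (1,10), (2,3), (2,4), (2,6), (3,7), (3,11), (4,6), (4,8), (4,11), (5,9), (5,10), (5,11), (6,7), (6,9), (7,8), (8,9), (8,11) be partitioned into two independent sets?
No (odd cycle of length 3: 10 -> 1 -> 5 -> 10)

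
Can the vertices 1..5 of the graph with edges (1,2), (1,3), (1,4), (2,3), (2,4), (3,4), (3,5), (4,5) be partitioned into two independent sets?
No (odd cycle of length 3: 3 -> 1 -> 2 -> 3)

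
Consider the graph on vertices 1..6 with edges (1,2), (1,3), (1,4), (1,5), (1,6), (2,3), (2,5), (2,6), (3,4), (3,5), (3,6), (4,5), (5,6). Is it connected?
Yes (BFS from 1 visits [1, 2, 3, 4, 5, 6] — all 6 vertices reached)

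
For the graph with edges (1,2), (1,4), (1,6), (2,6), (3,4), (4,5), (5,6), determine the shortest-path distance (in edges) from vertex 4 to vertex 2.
2 (path: 4 -> 1 -> 2, 2 edges)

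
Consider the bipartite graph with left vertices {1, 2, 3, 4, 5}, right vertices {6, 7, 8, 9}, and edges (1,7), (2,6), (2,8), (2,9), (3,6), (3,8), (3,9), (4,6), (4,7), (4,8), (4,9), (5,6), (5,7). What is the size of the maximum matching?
4 (matching: (1,7), (2,9), (3,8), (4,6); upper bound min(|L|,|R|) = min(5,4) = 4)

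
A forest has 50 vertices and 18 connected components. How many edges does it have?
32 (Each of the 18 component trees on V_i vertices has V_i - 1 edges; summing gives V - C = 50 - 18 = 32)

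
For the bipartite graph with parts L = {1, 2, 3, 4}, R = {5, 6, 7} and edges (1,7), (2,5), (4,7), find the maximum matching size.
2 (matching: (1,7), (2,5); upper bound min(|L|,|R|) = min(4,3) = 3)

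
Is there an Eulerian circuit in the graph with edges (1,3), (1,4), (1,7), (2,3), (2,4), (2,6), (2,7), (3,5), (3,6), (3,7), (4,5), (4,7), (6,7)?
No (4 vertices have odd degree: {1, 3, 6, 7}; Eulerian circuit requires 0)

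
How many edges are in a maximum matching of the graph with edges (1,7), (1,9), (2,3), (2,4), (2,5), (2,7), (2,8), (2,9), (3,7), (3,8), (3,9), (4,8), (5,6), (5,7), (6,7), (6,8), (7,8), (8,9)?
4 (matching: (2,4), (3,9), (5,7), (6,8); upper bound floor(n/2) = floor(9/2) = 4)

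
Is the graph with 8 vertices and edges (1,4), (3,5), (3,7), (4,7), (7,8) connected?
No, it has 3 components: {1, 3, 4, 5, 7, 8}, {2}, {6}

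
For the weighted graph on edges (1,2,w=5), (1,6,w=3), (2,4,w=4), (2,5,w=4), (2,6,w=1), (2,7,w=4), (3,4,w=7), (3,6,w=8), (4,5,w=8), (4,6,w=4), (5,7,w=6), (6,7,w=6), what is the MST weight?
23 (MST edges: (1,6,w=3), (2,4,w=4), (2,5,w=4), (2,6,w=1), (2,7,w=4), (3,4,w=7); sum of weights 3 + 4 + 4 + 1 + 4 + 7 = 23)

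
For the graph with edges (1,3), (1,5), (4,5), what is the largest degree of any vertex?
2 (attained at vertices 1, 5)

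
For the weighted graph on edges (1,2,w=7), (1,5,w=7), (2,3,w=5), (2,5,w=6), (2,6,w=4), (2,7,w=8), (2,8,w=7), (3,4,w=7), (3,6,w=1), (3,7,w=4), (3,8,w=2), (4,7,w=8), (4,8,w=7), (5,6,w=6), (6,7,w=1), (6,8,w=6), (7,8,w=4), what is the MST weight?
28 (MST edges: (1,5,w=7), (2,5,w=6), (2,6,w=4), (3,4,w=7), (3,6,w=1), (3,8,w=2), (6,7,w=1); sum of weights 7 + 6 + 4 + 7 + 1 + 2 + 1 = 28)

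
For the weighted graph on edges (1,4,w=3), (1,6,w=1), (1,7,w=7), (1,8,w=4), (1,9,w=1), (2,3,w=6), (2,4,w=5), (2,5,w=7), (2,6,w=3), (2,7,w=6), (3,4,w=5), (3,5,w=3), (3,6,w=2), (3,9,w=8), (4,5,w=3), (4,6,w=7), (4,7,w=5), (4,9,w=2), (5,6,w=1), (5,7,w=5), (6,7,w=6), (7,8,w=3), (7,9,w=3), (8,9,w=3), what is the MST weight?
16 (MST edges: (1,6,w=1), (1,9,w=1), (2,6,w=3), (3,6,w=2), (4,9,w=2), (5,6,w=1), (7,8,w=3), (7,9,w=3); sum of weights 1 + 1 + 3 + 2 + 2 + 1 + 3 + 3 = 16)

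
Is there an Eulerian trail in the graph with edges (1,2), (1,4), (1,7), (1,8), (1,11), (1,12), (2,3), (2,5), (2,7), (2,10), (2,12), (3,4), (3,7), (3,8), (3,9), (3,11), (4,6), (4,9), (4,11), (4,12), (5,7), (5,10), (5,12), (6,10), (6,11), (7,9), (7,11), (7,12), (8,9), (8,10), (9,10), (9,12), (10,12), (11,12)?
Yes (the graph is connected and exactly 2 vertices have odd degree: {6, 7}; any Eulerian path must start and end at those)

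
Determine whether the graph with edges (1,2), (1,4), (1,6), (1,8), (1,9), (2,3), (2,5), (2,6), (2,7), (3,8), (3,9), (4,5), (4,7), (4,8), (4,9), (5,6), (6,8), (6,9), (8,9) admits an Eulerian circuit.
No (8 vertices have odd degree: {1, 2, 3, 4, 5, 6, 8, 9}; Eulerian circuit requires 0)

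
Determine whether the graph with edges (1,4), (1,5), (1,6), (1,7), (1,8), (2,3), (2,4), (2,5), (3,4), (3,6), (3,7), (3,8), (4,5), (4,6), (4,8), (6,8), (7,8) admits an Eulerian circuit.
No (6 vertices have odd degree: {1, 2, 3, 5, 7, 8}; Eulerian circuit requires 0)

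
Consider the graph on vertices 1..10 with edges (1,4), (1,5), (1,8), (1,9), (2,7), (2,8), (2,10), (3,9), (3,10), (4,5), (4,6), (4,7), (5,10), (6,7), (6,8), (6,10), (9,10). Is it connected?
Yes (BFS from 1 visits [1, 4, 5, 8, 9, 6, 7, 10, 2, 3] — all 10 vertices reached)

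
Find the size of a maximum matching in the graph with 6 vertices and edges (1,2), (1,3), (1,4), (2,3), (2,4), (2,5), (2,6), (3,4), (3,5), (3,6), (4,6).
3 (matching: (1,3), (2,5), (4,6); upper bound floor(n/2) = floor(6/2) = 3)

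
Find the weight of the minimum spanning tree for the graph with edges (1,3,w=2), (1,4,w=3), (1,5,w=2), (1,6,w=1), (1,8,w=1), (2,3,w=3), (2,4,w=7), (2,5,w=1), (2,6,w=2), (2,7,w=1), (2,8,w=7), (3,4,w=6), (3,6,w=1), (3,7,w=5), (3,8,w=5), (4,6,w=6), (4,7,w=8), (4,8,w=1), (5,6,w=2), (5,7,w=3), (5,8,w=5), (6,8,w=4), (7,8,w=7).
8 (MST edges: (1,5,w=2), (1,6,w=1), (1,8,w=1), (2,5,w=1), (2,7,w=1), (3,6,w=1), (4,8,w=1); sum of weights 2 + 1 + 1 + 1 + 1 + 1 + 1 = 8)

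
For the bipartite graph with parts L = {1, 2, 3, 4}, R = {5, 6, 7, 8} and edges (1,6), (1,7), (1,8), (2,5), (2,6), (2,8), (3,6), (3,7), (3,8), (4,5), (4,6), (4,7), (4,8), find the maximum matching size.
4 (matching: (1,8), (2,6), (3,7), (4,5); upper bound min(|L|,|R|) = min(4,4) = 4)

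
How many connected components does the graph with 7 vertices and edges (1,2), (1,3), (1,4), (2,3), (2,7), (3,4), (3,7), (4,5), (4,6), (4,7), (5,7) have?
1 (components: {1, 2, 3, 4, 5, 6, 7})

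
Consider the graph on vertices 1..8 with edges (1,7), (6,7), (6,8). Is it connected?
No, it has 5 components: {1, 6, 7, 8}, {2}, {3}, {4}, {5}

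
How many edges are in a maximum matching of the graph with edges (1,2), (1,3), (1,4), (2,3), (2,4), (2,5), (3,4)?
2 (matching: (1,4), (2,5); upper bound floor(n/2) = floor(5/2) = 2)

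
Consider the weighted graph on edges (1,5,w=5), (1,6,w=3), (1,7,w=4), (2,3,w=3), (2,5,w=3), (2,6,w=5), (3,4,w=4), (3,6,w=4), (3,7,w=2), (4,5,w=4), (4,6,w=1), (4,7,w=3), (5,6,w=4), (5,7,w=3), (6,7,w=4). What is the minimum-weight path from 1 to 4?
4 (path: 1 -> 6 -> 4; weights 3 + 1 = 4)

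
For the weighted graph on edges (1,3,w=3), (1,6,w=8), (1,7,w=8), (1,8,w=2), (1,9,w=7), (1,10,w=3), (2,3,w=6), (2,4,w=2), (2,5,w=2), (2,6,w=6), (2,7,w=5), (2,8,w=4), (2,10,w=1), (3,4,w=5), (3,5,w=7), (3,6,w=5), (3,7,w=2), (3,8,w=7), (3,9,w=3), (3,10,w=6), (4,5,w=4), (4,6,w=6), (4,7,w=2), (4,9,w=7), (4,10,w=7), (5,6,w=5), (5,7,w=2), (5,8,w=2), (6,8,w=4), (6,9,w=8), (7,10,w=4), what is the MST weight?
20 (MST edges: (1,8,w=2), (2,4,w=2), (2,5,w=2), (2,10,w=1), (3,7,w=2), (3,9,w=3), (4,7,w=2), (5,8,w=2), (6,8,w=4); sum of weights 2 + 2 + 2 + 1 + 2 + 3 + 2 + 2 + 4 = 20)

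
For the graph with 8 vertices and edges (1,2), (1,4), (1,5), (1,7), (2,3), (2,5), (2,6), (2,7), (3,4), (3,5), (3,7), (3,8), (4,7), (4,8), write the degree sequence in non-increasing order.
[5, 5, 4, 4, 4, 3, 2, 1] (degrees: deg(1)=4, deg(2)=5, deg(3)=5, deg(4)=4, deg(5)=3, deg(6)=1, deg(7)=4, deg(8)=2)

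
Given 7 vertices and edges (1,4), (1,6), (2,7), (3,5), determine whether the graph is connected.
No, it has 3 components: {1, 4, 6}, {2, 7}, {3, 5}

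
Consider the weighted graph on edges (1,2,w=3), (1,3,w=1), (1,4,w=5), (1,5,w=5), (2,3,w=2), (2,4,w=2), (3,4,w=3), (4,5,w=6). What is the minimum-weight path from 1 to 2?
3 (path: 1 -> 2; weights 3 = 3)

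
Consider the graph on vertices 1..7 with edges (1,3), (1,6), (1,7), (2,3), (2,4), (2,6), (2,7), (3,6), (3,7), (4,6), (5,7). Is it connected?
Yes (BFS from 1 visits [1, 3, 6, 7, 2, 4, 5] — all 7 vertices reached)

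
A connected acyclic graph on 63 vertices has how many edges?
62 (A tree on V vertices has V - 1 edges, so 63 - 1 = 62)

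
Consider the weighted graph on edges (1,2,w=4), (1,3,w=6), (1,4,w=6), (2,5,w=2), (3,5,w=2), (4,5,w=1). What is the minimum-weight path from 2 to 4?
3 (path: 2 -> 5 -> 4; weights 2 + 1 = 3)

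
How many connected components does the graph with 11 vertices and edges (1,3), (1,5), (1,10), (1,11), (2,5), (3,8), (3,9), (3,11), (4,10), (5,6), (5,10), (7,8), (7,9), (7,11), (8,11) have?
1 (components: {1, 2, 3, 4, 5, 6, 7, 8, 9, 10, 11})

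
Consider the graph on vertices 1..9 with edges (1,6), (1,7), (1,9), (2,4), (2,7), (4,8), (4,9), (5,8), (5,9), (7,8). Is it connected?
No, it has 2 components: {1, 2, 4, 5, 6, 7, 8, 9}, {3}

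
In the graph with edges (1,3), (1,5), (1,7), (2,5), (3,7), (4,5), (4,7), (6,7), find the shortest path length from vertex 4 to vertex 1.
2 (path: 4 -> 5 -> 1, 2 edges)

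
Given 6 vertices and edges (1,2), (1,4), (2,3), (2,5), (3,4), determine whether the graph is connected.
No, it has 2 components: {1, 2, 3, 4, 5}, {6}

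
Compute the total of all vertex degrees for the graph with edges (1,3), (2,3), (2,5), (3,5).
8 (handshake: sum of degrees = 2|E| = 2 x 4 = 8)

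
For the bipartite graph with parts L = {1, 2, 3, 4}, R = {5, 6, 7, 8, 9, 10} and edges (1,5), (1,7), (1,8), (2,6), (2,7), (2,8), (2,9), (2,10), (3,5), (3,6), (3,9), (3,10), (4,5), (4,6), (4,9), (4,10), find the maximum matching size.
4 (matching: (1,8), (2,7), (3,9), (4,10); upper bound min(|L|,|R|) = min(4,6) = 4)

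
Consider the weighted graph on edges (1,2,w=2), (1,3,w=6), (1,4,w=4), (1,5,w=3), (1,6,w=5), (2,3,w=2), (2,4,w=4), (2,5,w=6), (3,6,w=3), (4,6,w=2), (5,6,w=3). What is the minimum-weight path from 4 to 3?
5 (path: 4 -> 6 -> 3; weights 2 + 3 = 5)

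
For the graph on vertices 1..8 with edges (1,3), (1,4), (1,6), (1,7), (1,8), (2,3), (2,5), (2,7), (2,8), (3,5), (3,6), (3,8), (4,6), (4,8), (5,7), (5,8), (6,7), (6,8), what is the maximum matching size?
4 (matching: (1,7), (2,3), (4,6), (5,8); upper bound floor(n/2) = floor(8/2) = 4)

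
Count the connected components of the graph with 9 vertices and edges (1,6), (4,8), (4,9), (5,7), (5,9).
4 (components: {1, 6}, {2}, {3}, {4, 5, 7, 8, 9})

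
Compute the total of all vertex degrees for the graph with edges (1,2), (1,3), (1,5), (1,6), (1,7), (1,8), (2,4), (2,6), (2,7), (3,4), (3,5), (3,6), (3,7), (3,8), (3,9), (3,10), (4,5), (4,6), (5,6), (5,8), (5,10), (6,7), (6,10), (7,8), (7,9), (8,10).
52 (handshake: sum of degrees = 2|E| = 2 x 26 = 52)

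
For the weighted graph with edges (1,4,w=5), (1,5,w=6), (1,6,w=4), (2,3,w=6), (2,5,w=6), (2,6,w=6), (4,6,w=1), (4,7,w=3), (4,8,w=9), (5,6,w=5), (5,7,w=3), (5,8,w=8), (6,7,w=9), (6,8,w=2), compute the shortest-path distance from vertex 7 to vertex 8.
6 (path: 7 -> 4 -> 6 -> 8; weights 3 + 1 + 2 = 6)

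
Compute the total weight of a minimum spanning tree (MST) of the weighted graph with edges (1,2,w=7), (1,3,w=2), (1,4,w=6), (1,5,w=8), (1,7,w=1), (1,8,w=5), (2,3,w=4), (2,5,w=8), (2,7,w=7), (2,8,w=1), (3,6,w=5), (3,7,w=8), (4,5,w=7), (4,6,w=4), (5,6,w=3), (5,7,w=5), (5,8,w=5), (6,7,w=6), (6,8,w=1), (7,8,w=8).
16 (MST edges: (1,3,w=2), (1,7,w=1), (2,3,w=4), (2,8,w=1), (4,6,w=4), (5,6,w=3), (6,8,w=1); sum of weights 2 + 1 + 4 + 1 + 4 + 3 + 1 = 16)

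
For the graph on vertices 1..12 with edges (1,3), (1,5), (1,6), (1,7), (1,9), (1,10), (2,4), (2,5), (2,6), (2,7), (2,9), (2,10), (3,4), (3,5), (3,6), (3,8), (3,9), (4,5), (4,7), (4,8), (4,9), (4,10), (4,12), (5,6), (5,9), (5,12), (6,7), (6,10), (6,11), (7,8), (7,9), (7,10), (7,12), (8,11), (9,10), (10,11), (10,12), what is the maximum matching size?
6 (matching: (1,10), (2,9), (3,6), (4,5), (7,12), (8,11); upper bound floor(n/2) = floor(12/2) = 6)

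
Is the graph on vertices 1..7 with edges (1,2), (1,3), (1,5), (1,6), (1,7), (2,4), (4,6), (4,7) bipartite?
Yes. Partition: {1, 4}, {2, 3, 5, 6, 7}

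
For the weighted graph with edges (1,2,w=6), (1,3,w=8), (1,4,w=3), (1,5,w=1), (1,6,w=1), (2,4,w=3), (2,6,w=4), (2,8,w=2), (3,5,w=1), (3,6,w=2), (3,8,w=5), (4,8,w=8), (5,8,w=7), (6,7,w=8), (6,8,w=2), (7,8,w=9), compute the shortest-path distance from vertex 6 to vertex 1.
1 (path: 6 -> 1; weights 1 = 1)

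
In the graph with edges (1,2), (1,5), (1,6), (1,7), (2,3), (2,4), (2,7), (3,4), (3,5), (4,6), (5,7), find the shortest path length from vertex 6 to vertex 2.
2 (path: 6 -> 4 -> 2, 2 edges)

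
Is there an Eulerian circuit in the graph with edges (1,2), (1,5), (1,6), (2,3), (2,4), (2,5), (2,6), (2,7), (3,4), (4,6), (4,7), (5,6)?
No (2 vertices have odd degree: {1, 5}; Eulerian circuit requires 0)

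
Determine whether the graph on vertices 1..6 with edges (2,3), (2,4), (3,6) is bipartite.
Yes. Partition: {1, 2, 5, 6}, {3, 4}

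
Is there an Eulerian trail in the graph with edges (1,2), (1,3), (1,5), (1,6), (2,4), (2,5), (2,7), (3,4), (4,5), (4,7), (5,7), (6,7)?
Yes — and in fact it has an Eulerian circuit (the graph is connected and all 7 vertices have even degree)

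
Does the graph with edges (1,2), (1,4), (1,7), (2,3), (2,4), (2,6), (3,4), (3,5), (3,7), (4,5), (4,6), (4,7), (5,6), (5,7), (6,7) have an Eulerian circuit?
No (2 vertices have odd degree: {1, 7}; Eulerian circuit requires 0)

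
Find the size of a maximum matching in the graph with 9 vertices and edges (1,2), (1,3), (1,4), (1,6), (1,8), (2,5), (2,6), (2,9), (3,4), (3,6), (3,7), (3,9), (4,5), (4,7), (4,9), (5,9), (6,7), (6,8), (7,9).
4 (matching: (1,8), (2,6), (4,5), (7,9); upper bound floor(n/2) = floor(9/2) = 4)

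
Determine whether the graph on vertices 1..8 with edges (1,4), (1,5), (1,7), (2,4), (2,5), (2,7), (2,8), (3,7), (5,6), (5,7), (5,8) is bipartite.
No (odd cycle of length 3: 5 -> 1 -> 7 -> 5)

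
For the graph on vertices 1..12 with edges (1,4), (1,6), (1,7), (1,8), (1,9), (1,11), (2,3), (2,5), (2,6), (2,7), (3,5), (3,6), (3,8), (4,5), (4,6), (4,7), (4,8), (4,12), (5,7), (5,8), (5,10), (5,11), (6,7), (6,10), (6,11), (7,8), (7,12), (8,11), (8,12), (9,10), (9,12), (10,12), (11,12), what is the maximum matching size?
6 (matching: (1,9), (2,7), (3,8), (4,12), (5,10), (6,11); upper bound floor(n/2) = floor(12/2) = 6)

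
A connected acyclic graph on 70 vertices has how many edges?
69 (A tree on V vertices has V - 1 edges, so 70 - 1 = 69)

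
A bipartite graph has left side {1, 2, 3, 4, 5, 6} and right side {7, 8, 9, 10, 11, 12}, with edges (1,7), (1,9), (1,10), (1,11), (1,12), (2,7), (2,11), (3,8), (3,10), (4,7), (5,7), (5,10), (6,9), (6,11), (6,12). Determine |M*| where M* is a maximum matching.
6 (matching: (1,12), (2,11), (3,8), (4,7), (5,10), (6,9); upper bound min(|L|,|R|) = min(6,6) = 6)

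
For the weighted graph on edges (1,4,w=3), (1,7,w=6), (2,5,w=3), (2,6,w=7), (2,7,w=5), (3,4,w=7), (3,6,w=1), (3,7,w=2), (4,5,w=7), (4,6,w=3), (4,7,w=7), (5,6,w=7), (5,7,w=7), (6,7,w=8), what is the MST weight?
17 (MST edges: (1,4,w=3), (2,5,w=3), (2,7,w=5), (3,6,w=1), (3,7,w=2), (4,6,w=3); sum of weights 3 + 3 + 5 + 1 + 2 + 3 = 17)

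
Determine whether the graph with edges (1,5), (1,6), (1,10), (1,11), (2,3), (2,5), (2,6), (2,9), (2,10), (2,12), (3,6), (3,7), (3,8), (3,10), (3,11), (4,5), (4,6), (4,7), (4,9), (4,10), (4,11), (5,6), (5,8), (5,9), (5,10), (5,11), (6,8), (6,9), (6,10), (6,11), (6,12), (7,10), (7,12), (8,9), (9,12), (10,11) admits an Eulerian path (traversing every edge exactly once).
Yes — and in fact it has an Eulerian circuit (the graph is connected and all 12 vertices have even degree)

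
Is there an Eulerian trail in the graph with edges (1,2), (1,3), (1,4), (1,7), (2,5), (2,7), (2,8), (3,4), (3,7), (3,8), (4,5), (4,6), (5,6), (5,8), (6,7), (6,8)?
Yes — and in fact it has an Eulerian circuit (the graph is connected and all 8 vertices have even degree)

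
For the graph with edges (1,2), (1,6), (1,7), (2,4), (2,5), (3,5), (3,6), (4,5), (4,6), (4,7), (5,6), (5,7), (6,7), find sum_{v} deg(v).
26 (handshake: sum of degrees = 2|E| = 2 x 13 = 26)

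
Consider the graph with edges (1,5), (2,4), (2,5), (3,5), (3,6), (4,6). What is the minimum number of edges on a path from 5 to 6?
2 (path: 5 -> 3 -> 6, 2 edges)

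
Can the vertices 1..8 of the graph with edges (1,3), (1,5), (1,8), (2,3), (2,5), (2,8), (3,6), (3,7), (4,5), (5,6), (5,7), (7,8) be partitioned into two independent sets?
Yes. Partition: {1, 2, 4, 6, 7}, {3, 5, 8}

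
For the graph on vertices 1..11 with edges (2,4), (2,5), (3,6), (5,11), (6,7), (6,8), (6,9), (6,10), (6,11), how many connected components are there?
2 (components: {1}, {2, 3, 4, 5, 6, 7, 8, 9, 10, 11})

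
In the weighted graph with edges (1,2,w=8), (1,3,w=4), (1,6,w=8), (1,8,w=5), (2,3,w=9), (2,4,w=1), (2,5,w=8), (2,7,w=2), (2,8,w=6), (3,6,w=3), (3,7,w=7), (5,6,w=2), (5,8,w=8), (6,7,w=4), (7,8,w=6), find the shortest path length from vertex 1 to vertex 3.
4 (path: 1 -> 3; weights 4 = 4)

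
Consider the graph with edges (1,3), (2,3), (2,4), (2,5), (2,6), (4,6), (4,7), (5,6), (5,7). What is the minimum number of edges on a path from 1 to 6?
3 (path: 1 -> 3 -> 2 -> 6, 3 edges)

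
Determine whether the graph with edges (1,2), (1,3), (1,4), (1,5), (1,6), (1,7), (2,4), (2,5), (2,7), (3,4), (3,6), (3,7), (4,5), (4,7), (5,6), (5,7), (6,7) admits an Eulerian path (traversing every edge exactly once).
Yes (the graph is connected and exactly 2 vertices have odd degree: {4, 5}; any Eulerian path must start and end at those)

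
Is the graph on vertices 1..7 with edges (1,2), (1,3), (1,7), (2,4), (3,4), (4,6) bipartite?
Yes. Partition: {1, 4, 5}, {2, 3, 6, 7}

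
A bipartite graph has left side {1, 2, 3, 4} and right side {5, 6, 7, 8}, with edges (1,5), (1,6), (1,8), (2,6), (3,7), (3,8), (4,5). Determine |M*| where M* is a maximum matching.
4 (matching: (1,8), (2,6), (3,7), (4,5); upper bound min(|L|,|R|) = min(4,4) = 4)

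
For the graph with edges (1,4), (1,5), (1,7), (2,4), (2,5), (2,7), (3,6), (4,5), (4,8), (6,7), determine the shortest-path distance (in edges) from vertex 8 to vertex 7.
3 (path: 8 -> 4 -> 2 -> 7, 3 edges)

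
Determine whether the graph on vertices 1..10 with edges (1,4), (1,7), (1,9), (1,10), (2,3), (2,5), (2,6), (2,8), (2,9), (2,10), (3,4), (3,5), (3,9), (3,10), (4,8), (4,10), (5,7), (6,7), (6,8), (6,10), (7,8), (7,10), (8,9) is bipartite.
No (odd cycle of length 3: 4 -> 1 -> 10 -> 4)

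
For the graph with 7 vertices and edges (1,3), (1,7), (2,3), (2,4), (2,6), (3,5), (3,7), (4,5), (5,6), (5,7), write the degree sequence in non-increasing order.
[4, 4, 3, 3, 2, 2, 2] (degrees: deg(1)=2, deg(2)=3, deg(3)=4, deg(4)=2, deg(5)=4, deg(6)=2, deg(7)=3)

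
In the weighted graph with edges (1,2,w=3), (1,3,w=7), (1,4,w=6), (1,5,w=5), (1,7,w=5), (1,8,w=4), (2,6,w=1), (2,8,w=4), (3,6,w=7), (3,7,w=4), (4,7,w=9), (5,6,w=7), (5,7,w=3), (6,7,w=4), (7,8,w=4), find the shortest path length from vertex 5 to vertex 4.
11 (path: 5 -> 1 -> 4; weights 5 + 6 = 11)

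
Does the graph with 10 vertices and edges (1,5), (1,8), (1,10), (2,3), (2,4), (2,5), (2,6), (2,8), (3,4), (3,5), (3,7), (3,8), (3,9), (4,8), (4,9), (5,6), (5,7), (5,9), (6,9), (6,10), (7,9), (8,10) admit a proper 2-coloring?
No (odd cycle of length 3: 10 -> 1 -> 8 -> 10)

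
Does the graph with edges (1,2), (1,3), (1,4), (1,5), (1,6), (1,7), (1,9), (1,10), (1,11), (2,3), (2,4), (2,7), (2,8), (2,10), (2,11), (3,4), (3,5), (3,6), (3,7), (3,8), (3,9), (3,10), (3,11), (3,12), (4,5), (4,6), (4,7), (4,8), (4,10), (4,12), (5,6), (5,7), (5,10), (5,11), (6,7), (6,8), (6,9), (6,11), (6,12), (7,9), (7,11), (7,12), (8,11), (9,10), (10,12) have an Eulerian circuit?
No (12 vertices have odd degree: {1, 2, 3, 4, 5, 6, 7, 8, 9, 10, 11, 12}; Eulerian circuit requires 0)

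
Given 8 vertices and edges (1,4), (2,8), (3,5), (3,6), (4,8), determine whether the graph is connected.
No, it has 3 components: {1, 2, 4, 8}, {3, 5, 6}, {7}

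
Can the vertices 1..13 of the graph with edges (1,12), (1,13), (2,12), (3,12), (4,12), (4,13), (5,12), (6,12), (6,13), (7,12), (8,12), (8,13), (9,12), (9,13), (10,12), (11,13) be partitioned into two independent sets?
Yes. Partition: {1, 2, 3, 4, 5, 6, 7, 8, 9, 10, 11}, {12, 13}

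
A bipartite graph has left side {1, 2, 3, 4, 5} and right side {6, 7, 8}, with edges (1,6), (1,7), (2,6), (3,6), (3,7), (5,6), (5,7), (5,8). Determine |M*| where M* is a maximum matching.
3 (matching: (1,7), (2,6), (5,8); upper bound min(|L|,|R|) = min(5,3) = 3)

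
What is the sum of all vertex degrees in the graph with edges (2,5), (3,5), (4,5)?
6 (handshake: sum of degrees = 2|E| = 2 x 3 = 6)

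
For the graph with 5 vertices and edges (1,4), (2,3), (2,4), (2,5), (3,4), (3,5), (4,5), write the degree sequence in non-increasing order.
[4, 3, 3, 3, 1] (degrees: deg(1)=1, deg(2)=3, deg(3)=3, deg(4)=4, deg(5)=3)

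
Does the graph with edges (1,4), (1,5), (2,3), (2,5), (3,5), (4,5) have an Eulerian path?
Yes — and in fact it has an Eulerian circuit (the graph is connected and all 5 vertices have even degree)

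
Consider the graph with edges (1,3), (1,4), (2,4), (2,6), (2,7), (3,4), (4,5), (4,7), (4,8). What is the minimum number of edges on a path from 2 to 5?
2 (path: 2 -> 4 -> 5, 2 edges)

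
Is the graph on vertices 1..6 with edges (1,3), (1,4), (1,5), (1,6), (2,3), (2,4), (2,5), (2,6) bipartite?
Yes. Partition: {1, 2}, {3, 4, 5, 6}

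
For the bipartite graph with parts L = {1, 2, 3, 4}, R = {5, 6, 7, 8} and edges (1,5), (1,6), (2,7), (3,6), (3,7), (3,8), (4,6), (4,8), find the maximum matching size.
4 (matching: (1,5), (2,7), (3,8), (4,6); upper bound min(|L|,|R|) = min(4,4) = 4)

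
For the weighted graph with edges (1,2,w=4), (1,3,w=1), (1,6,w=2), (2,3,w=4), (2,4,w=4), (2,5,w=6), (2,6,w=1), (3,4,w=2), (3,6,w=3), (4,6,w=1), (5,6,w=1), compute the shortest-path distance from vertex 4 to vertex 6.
1 (path: 4 -> 6; weights 1 = 1)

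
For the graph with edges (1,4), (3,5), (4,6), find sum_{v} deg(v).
6 (handshake: sum of degrees = 2|E| = 2 x 3 = 6)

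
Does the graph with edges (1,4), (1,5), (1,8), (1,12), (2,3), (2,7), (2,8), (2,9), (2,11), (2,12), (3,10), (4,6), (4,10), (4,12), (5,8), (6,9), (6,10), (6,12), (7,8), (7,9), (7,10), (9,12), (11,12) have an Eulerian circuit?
Yes (the graph is connected and all 12 vertices have even degree)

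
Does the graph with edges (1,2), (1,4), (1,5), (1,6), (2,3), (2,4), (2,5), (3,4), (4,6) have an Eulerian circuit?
Yes (the graph is connected and all 6 vertices have even degree)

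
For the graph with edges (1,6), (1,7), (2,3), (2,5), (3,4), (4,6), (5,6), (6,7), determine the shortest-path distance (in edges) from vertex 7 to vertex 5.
2 (path: 7 -> 6 -> 5, 2 edges)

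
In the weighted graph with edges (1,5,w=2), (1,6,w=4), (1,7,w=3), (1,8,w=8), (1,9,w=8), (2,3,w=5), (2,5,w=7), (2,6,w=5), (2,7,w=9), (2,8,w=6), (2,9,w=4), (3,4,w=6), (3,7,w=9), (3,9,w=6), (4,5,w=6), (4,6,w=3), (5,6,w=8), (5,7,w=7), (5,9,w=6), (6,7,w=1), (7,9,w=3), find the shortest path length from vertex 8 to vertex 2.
6 (path: 8 -> 2; weights 6 = 6)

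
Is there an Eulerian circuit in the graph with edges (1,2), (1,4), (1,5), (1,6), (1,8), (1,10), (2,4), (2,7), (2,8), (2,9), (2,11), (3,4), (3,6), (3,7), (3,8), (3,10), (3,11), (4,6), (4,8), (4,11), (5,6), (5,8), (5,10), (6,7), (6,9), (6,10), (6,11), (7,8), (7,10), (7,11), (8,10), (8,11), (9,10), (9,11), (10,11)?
Yes (the graph is connected and all 11 vertices have even degree)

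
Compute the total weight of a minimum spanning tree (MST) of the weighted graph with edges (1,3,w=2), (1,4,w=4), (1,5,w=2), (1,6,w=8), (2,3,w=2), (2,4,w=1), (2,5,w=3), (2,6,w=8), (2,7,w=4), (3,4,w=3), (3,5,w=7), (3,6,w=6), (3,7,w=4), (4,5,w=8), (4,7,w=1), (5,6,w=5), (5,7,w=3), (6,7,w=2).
10 (MST edges: (1,3,w=2), (1,5,w=2), (2,3,w=2), (2,4,w=1), (4,7,w=1), (6,7,w=2); sum of weights 2 + 2 + 2 + 1 + 1 + 2 = 10)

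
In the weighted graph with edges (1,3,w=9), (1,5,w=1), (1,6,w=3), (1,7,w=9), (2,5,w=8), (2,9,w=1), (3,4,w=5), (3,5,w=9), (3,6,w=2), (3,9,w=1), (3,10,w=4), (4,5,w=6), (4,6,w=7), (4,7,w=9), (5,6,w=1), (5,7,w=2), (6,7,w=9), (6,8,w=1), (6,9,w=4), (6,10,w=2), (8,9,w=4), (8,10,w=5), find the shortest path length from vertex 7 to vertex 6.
3 (path: 7 -> 5 -> 6; weights 2 + 1 = 3)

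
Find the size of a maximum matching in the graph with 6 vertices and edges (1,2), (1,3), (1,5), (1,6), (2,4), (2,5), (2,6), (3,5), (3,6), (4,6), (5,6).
3 (matching: (1,5), (2,4), (3,6); upper bound floor(n/2) = floor(6/2) = 3)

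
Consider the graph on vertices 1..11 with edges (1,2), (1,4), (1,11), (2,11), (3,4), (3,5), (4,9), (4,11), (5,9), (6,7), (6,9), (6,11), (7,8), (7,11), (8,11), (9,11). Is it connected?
No, it has 2 components: {1, 2, 3, 4, 5, 6, 7, 8, 9, 11}, {10}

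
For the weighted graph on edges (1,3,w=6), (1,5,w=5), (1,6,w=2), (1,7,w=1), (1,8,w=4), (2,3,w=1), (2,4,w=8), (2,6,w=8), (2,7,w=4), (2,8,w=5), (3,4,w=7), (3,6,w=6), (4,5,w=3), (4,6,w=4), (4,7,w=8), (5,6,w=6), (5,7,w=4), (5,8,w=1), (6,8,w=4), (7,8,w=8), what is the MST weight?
16 (MST edges: (1,6,w=2), (1,7,w=1), (1,8,w=4), (2,3,w=1), (2,7,w=4), (4,5,w=3), (5,8,w=1); sum of weights 2 + 1 + 4 + 1 + 4 + 3 + 1 = 16)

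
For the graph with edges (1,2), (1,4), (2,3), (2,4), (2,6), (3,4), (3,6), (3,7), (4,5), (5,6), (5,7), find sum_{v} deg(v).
22 (handshake: sum of degrees = 2|E| = 2 x 11 = 22)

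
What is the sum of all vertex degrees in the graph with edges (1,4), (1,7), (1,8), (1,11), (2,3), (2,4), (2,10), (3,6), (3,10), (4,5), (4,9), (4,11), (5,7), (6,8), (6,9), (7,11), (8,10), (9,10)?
36 (handshake: sum of degrees = 2|E| = 2 x 18 = 36)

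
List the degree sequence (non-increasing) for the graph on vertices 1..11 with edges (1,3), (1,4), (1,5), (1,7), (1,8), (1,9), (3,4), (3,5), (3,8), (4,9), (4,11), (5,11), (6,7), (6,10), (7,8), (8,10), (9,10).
[6, 4, 4, 4, 3, 3, 3, 3, 2, 2, 0] (degrees: deg(1)=6, deg(2)=0, deg(3)=4, deg(4)=4, deg(5)=3, deg(6)=2, deg(7)=3, deg(8)=4, deg(9)=3, deg(10)=3, deg(11)=2)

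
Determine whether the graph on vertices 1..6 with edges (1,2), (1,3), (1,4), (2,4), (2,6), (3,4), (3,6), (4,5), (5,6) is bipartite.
No (odd cycle of length 3: 3 -> 1 -> 4 -> 3)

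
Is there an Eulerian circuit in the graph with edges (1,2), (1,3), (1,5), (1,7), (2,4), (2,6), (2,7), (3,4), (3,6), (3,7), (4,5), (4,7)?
Yes (the graph is connected and all 7 vertices have even degree)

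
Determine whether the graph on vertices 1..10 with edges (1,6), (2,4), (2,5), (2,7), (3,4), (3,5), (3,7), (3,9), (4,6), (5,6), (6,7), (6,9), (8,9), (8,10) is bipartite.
Yes. Partition: {1, 4, 5, 7, 9, 10}, {2, 3, 6, 8}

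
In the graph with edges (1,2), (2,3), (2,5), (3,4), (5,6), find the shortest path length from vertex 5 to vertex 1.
2 (path: 5 -> 2 -> 1, 2 edges)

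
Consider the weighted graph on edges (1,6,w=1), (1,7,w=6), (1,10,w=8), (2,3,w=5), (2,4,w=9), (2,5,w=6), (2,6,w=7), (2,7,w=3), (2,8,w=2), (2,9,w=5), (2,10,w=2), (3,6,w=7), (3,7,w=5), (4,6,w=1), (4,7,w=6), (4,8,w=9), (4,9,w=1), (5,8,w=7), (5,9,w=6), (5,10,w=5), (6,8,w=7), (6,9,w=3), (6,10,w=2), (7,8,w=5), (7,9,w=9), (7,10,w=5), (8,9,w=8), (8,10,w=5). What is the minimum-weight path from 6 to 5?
7 (path: 6 -> 10 -> 5; weights 2 + 5 = 7)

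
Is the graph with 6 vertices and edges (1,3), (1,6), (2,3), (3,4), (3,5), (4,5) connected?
Yes (BFS from 1 visits [1, 3, 6, 2, 4, 5] — all 6 vertices reached)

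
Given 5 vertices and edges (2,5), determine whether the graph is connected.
No, it has 4 components: {1}, {2, 5}, {3}, {4}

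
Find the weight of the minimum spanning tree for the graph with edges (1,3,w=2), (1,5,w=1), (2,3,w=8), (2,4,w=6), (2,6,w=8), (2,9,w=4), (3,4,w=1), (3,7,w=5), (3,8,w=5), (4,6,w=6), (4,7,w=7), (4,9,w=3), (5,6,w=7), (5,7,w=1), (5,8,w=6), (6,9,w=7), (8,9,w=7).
23 (MST edges: (1,3,w=2), (1,5,w=1), (2,9,w=4), (3,4,w=1), (3,8,w=5), (4,6,w=6), (4,9,w=3), (5,7,w=1); sum of weights 2 + 1 + 4 + 1 + 5 + 6 + 3 + 1 = 23)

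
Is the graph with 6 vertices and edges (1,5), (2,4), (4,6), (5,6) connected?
No, it has 2 components: {1, 2, 4, 5, 6}, {3}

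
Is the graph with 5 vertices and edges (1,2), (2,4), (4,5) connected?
No, it has 2 components: {1, 2, 4, 5}, {3}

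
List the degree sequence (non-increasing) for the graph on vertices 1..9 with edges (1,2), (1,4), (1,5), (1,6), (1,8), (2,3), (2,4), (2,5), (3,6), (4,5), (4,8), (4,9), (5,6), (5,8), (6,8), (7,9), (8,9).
[5, 5, 5, 5, 4, 4, 3, 2, 1] (degrees: deg(1)=5, deg(2)=4, deg(3)=2, deg(4)=5, deg(5)=5, deg(6)=4, deg(7)=1, deg(8)=5, deg(9)=3)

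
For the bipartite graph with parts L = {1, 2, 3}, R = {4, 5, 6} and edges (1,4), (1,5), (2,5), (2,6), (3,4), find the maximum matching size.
3 (matching: (1,5), (2,6), (3,4); upper bound min(|L|,|R|) = min(3,3) = 3)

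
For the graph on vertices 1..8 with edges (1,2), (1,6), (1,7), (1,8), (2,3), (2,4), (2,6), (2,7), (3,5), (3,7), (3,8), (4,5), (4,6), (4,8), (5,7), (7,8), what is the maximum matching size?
4 (matching: (1,6), (2,7), (3,8), (4,5); upper bound floor(n/2) = floor(8/2) = 4)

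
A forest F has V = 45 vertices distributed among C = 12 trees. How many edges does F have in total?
33 (Each of the 12 component trees on V_i vertices has V_i - 1 edges; summing gives V - C = 45 - 12 = 33)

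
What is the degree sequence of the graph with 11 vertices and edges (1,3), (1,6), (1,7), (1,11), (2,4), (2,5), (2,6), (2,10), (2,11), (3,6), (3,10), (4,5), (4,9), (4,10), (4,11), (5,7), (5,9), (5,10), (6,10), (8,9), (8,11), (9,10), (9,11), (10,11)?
[7, 6, 5, 5, 5, 5, 4, 4, 3, 2, 2] (degrees: deg(1)=4, deg(2)=5, deg(3)=3, deg(4)=5, deg(5)=5, deg(6)=4, deg(7)=2, deg(8)=2, deg(9)=5, deg(10)=7, deg(11)=6)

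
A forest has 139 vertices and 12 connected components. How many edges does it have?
127 (Each of the 12 component trees on V_i vertices has V_i - 1 edges; summing gives V - C = 139 - 12 = 127)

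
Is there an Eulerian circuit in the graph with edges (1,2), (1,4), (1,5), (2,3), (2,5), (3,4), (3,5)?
No (4 vertices have odd degree: {1, 2, 3, 5}; Eulerian circuit requires 0)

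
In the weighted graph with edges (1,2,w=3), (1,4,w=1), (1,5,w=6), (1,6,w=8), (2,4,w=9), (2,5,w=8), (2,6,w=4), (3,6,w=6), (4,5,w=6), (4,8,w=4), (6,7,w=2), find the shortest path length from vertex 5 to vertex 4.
6 (path: 5 -> 4; weights 6 = 6)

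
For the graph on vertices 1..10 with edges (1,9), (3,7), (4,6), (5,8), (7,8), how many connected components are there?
5 (components: {1, 9}, {2}, {3, 5, 7, 8}, {4, 6}, {10})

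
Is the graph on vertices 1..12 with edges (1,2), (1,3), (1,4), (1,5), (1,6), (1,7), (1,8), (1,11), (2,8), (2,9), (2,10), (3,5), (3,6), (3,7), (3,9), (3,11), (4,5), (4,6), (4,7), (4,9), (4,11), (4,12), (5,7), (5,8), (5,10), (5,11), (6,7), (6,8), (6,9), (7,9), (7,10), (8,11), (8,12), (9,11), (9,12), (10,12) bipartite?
No (odd cycle of length 3: 3 -> 1 -> 6 -> 3)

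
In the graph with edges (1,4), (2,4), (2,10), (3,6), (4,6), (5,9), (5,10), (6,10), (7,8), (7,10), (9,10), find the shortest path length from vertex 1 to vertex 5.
4 (path: 1 -> 4 -> 6 -> 10 -> 5, 4 edges)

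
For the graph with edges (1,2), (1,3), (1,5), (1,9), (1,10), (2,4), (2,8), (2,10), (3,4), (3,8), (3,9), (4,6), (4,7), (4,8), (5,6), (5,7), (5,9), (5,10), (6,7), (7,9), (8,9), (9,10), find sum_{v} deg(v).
44 (handshake: sum of degrees = 2|E| = 2 x 22 = 44)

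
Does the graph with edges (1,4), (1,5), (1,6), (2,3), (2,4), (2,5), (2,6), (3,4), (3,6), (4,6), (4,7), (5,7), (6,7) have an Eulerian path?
No (6 vertices have odd degree: {1, 3, 4, 5, 6, 7}; Eulerian path requires 0 or 2)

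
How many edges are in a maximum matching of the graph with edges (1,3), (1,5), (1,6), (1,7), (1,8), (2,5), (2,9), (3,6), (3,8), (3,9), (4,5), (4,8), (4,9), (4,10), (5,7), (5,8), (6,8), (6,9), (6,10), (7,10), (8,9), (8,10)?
5 (matching: (1,6), (2,9), (3,8), (4,10), (5,7); upper bound floor(n/2) = floor(10/2) = 5)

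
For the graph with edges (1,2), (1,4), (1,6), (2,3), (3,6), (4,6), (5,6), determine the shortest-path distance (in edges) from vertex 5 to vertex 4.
2 (path: 5 -> 6 -> 4, 2 edges)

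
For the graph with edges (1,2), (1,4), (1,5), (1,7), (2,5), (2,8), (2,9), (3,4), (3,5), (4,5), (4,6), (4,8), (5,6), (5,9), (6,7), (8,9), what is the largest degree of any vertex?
6 (attained at vertex 5)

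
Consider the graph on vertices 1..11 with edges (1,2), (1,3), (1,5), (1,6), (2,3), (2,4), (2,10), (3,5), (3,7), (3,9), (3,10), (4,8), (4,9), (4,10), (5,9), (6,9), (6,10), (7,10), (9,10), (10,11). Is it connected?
Yes (BFS from 1 visits [1, 2, 3, 5, 6, 4, 10, 7, 9, 8, 11] — all 11 vertices reached)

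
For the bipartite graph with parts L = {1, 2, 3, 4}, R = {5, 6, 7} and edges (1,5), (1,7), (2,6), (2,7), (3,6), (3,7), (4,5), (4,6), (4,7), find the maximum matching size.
3 (matching: (1,7), (2,6), (4,5); upper bound min(|L|,|R|) = min(4,3) = 3)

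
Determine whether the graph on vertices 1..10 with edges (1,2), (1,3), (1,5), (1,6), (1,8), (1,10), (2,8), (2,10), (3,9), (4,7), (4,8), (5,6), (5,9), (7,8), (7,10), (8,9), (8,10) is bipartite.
No (odd cycle of length 3: 10 -> 1 -> 8 -> 10)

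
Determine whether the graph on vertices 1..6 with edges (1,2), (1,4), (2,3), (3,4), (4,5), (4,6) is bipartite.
Yes. Partition: {1, 3, 5, 6}, {2, 4}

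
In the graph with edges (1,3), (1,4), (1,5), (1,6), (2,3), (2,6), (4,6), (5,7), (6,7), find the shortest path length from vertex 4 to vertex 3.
2 (path: 4 -> 1 -> 3, 2 edges)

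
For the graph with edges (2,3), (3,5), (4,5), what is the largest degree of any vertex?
2 (attained at vertices 3, 5)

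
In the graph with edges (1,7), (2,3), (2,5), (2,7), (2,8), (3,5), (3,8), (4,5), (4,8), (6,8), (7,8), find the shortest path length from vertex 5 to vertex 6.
3 (path: 5 -> 2 -> 8 -> 6, 3 edges)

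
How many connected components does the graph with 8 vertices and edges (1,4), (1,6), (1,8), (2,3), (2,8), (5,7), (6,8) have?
2 (components: {1, 2, 3, 4, 6, 8}, {5, 7})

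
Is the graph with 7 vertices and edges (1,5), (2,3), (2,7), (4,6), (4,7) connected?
No, it has 2 components: {1, 5}, {2, 3, 4, 6, 7}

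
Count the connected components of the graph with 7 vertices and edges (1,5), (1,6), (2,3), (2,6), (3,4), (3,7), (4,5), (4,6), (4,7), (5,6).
1 (components: {1, 2, 3, 4, 5, 6, 7})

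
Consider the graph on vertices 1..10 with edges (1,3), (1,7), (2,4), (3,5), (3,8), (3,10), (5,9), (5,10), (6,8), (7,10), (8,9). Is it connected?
No, it has 2 components: {1, 3, 5, 6, 7, 8, 9, 10}, {2, 4}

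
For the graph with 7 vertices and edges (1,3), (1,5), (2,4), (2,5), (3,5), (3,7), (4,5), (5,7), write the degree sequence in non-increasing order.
[5, 3, 2, 2, 2, 2, 0] (degrees: deg(1)=2, deg(2)=2, deg(3)=3, deg(4)=2, deg(5)=5, deg(6)=0, deg(7)=2)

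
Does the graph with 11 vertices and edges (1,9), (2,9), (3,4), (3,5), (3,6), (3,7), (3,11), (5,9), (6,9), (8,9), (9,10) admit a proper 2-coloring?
Yes. Partition: {1, 2, 4, 5, 6, 7, 8, 10, 11}, {3, 9}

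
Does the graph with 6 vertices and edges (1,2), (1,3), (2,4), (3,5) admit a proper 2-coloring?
Yes. Partition: {1, 4, 5, 6}, {2, 3}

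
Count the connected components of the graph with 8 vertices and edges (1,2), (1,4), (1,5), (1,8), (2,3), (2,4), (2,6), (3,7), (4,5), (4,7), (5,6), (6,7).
1 (components: {1, 2, 3, 4, 5, 6, 7, 8})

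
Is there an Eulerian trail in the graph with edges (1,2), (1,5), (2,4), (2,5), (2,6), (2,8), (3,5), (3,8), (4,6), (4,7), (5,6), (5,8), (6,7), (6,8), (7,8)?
No (6 vertices have odd degree: {2, 4, 5, 6, 7, 8}; Eulerian path requires 0 or 2)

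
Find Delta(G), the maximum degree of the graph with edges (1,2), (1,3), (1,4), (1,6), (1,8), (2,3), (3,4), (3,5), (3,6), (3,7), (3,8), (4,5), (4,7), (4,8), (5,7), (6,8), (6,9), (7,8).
7 (attained at vertex 3)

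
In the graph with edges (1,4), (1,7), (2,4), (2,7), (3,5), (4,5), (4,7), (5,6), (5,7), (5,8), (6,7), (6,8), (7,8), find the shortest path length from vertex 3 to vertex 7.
2 (path: 3 -> 5 -> 7, 2 edges)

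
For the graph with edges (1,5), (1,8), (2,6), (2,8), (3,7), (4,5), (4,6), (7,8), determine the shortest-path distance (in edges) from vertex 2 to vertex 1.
2 (path: 2 -> 8 -> 1, 2 edges)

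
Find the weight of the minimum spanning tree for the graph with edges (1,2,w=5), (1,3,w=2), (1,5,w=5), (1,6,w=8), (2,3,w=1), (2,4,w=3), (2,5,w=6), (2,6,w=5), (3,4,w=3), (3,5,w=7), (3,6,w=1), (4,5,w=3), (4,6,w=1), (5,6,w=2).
7 (MST edges: (1,3,w=2), (2,3,w=1), (3,6,w=1), (4,6,w=1), (5,6,w=2); sum of weights 2 + 1 + 1 + 1 + 2 = 7)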